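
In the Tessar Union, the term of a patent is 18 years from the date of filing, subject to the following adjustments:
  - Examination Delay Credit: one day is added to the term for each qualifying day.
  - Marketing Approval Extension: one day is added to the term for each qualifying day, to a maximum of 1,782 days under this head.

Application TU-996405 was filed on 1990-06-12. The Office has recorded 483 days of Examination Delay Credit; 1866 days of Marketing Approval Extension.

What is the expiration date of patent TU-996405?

August 25, 2014

Base term: filing date + 18 years → 12 June 2008.
Examination Delay Credit: +483 days → 8 October 2009.
Marketing Approval Extension: 1866 days claimed exceeds the 1782-day cap, so +1782 days → 25 August 2014.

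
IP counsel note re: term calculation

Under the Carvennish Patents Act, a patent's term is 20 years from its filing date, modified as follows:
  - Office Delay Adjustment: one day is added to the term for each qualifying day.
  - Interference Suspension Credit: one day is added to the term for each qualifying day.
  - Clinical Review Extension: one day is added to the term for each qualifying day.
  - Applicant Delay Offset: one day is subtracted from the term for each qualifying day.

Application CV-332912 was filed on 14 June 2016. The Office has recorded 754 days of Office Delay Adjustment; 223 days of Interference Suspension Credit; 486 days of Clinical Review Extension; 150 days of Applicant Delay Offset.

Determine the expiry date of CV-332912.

2040-01-18

Base term: filing date + 20 years → 14 June 2036.
Office Delay Adjustment: +754 days → 8 July 2038.
Interference Suspension Credit: +223 days → 16 February 2039.
Clinical Review Extension: +486 days → 16 June 2040.
Applicant Delay Offset: −150 days → 18 January 2040.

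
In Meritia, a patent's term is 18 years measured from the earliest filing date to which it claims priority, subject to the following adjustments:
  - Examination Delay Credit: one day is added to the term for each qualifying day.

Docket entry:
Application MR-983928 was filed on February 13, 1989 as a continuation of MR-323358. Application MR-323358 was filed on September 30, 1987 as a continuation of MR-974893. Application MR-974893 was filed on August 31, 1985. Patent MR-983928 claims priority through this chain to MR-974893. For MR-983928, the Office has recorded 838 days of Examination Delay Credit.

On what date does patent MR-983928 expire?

2005-12-16

Earliest priority filing: 31 August 1985.
Base term: 31 August 1985 + 18 years → 31 August 2003.
Examination Delay Credit: +838 days → 16 December 2005.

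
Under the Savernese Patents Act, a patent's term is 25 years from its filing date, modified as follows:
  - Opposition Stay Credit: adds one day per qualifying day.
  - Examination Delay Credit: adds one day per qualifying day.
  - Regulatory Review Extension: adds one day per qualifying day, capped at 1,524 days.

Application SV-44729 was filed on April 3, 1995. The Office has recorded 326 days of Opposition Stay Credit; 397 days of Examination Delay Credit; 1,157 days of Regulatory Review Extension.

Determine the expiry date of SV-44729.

2025-05-27

Base term: filing date + 25 years → 3 April 2020.
Opposition Stay Credit: +326 days → 23 February 2021.
Examination Delay Credit: +397 days → 27 March 2022.
Regulatory Review Extension: 1157 days (within the 1524-day cap) → +1157 days → 27 May 2025.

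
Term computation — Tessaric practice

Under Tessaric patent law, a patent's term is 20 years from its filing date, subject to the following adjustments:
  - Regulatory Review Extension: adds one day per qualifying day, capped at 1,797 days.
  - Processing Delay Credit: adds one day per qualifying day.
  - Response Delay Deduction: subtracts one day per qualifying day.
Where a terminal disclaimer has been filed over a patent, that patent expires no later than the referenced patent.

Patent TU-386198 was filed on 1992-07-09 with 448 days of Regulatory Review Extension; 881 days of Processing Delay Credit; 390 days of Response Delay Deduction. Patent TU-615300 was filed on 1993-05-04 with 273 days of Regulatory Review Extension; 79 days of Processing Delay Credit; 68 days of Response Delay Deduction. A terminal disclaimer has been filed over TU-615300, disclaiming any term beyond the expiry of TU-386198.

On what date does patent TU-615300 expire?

Natural term of TU-615300:
  Base: filing + 20 years → 4 May 2013.
  Regulatory Review Extension: 273 days (within the 1797-day cap) → +273 days → 1 February 2014.
  Processing Delay Credit: +79 days → 21 April 2014.
  Response Delay Deduction: −68 days → 12 February 2014.
Expiry of referenced patent TU-386198:
  Base: filing + 20 years → 9 July 2012.
  Regulatory Review Extension: 448 days (within the 1797-day cap) → +448 days → 30 September 2013.
  Processing Delay Credit: +881 days → 28 February 2016.
  Response Delay Deduction: −390 days → 3 February 2015.
Terminal disclaimer: TU-615300 expires on the earlier of 12 February 2014 and 3 February 2015.

2014-02-12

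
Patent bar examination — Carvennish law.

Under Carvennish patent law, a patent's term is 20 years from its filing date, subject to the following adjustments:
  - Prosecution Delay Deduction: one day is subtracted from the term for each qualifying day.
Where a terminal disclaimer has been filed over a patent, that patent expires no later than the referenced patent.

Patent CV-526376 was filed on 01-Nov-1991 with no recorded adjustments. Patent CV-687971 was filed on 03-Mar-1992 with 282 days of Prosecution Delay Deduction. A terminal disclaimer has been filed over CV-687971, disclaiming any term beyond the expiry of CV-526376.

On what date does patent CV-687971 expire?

Natural term of CV-687971:
  Base: filing + 20 years → 3 March 2012.
  Prosecution Delay Deduction: −282 days → 26 May 2011.
Expiry of referenced patent CV-526376:
  Base: filing + 20 years → 1 November 2011.
Terminal disclaimer: CV-687971 expires on the earlier of 26 May 2011 and 1 November 2011.

May 26, 2011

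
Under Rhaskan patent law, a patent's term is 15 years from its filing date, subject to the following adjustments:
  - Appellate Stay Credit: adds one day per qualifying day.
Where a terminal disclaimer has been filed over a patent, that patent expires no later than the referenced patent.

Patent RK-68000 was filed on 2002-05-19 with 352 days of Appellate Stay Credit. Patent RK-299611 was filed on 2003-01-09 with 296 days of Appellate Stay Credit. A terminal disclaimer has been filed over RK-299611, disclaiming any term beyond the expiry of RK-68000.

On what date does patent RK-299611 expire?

Natural term of RK-299611:
  Base: filing + 15 years → 9 January 2018.
  Appellate Stay Credit: +296 days → 1 November 2018.
Expiry of referenced patent RK-68000:
  Base: filing + 15 years → 19 May 2017.
  Appellate Stay Credit: +352 days → 6 May 2018.
Terminal disclaimer: RK-299611 expires on the earlier of 1 November 2018 and 6 May 2018.

2018-05-06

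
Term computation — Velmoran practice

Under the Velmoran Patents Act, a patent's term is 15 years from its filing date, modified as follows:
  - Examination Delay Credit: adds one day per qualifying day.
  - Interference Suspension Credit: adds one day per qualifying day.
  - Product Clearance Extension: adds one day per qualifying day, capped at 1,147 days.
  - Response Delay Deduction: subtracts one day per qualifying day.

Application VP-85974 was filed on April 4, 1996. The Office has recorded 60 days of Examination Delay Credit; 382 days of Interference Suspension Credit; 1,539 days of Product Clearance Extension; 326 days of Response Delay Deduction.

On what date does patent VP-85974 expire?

September 18, 2014

Base term: filing date + 15 years → 4 April 2011.
Examination Delay Credit: +60 days → 3 June 2011.
Interference Suspension Credit: +382 days → 19 June 2012.
Product Clearance Extension: 1539 days claimed exceeds the 1147-day cap, so +1147 days → 10 August 2015.
Response Delay Deduction: −326 days → 18 September 2014.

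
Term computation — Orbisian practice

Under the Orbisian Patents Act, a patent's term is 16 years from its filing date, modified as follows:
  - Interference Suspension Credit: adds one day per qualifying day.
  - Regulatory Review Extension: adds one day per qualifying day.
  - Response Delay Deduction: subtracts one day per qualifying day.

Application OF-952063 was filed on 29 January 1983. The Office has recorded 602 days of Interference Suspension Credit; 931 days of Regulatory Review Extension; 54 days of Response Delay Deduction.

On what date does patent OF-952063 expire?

2003-02-16

Base term: filing date + 16 years → 29 January 1999.
Interference Suspension Credit: +602 days → 22 September 2000.
Regulatory Review Extension: +931 days → 11 April 2003.
Response Delay Deduction: −54 days → 16 February 2003.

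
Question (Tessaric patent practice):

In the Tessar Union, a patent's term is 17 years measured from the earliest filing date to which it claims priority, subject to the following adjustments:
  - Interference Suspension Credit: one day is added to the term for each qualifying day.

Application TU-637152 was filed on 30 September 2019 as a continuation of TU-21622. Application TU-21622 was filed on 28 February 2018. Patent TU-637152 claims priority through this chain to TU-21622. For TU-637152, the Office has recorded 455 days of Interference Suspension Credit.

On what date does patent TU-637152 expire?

Earliest priority filing: 28 February 2018.
Base term: 28 February 2018 + 17 years → 28 February 2035.
Interference Suspension Credit: +455 days → 28 May 2036.

2036-05-28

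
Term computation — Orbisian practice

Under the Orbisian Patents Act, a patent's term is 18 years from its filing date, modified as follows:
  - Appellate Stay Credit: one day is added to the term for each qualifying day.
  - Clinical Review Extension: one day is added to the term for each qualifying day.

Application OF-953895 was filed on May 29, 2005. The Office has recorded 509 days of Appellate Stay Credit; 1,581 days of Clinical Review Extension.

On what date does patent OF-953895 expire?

Base term: filing date + 18 years → 29 May 2023.
Appellate Stay Credit: +509 days → 19 October 2024.
Clinical Review Extension: +1581 days → 16 February 2029.

February 16, 2029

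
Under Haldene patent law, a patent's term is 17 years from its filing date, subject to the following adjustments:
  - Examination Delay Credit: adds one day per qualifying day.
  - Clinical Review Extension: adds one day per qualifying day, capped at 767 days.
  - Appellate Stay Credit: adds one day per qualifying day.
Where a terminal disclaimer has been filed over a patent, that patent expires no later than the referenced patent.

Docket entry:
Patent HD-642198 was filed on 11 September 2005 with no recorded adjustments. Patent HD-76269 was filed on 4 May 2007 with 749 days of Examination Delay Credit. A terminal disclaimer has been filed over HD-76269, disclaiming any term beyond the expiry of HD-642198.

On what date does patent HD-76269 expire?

Natural term of HD-76269:
  Base: filing + 17 years → 4 May 2024.
  Examination Delay Credit: +749 days → 23 May 2026.
Expiry of referenced patent HD-642198:
  Base: filing + 17 years → 11 September 2022.
Terminal disclaimer: HD-76269 expires on the earlier of 23 May 2026 and 11 September 2022.

September 11, 2022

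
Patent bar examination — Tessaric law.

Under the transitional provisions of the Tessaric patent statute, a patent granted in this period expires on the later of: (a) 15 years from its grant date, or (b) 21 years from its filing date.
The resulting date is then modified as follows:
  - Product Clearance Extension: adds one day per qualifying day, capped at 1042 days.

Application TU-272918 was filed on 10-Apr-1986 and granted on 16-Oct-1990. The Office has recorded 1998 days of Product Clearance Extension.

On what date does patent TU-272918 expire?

(a) grant + 15 years → 16 October 2005.
(b) filing + 21 years → 10 April 2007.
Later of the two: 10 April 2007.
Product Clearance Extension: 1998 days claimed exceeds the 1042-day cap, so +1042 days → 15 February 2010.

2010-02-15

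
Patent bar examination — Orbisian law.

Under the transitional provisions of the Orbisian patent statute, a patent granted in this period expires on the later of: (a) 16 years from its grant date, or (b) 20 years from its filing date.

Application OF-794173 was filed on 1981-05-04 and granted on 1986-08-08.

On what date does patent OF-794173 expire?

2002-08-08

(a) grant + 16 years → 8 August 2002.
(b) filing + 20 years → 4 May 2001.
Later of the two: 8 August 2002.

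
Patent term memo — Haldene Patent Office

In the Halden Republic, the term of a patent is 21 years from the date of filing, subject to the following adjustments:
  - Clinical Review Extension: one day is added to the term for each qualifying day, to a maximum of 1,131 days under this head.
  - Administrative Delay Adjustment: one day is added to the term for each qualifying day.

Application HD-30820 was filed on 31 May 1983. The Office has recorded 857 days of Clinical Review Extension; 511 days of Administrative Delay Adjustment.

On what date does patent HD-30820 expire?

2008-02-28

Base term: filing date + 21 years → 31 May 2004.
Clinical Review Extension: 857 days (within the 1131-day cap) → +857 days → 5 October 2006.
Administrative Delay Adjustment: +511 days → 28 February 2008.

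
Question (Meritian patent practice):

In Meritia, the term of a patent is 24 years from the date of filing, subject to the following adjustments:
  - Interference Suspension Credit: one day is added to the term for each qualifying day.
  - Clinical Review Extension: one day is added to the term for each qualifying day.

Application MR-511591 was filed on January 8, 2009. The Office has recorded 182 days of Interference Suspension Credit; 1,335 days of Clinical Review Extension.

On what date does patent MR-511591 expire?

March 5, 2037

Base term: filing date + 24 years → 8 January 2033.
Interference Suspension Credit: +182 days → 9 July 2033.
Clinical Review Extension: +1335 days → 5 March 2037.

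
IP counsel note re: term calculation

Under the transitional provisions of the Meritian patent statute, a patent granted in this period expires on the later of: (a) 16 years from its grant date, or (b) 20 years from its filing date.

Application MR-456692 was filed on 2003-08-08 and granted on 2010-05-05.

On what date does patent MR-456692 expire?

May 5, 2026

(a) grant + 16 years → 5 May 2026.
(b) filing + 20 years → 8 August 2023.
Later of the two: 5 May 2026.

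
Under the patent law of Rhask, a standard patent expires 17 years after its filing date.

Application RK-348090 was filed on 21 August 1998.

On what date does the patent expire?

Filing date + 17 years → 21 August 2015.

August 21, 2015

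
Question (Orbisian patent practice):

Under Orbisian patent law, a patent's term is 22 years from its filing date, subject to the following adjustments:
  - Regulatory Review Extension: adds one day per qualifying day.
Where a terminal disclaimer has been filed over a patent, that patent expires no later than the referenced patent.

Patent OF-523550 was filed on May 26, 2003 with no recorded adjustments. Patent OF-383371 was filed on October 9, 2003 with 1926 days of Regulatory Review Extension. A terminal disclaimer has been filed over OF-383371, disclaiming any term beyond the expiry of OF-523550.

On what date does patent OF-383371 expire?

May 26, 2025

Natural term of OF-383371:
  Base: filing + 22 years → 9 October 2025.
  Regulatory Review Extension: +1926 days → 17 January 2031.
Expiry of referenced patent OF-523550:
  Base: filing + 22 years → 26 May 2025.
Terminal disclaimer: OF-383371 expires on the earlier of 17 January 2031 and 26 May 2025.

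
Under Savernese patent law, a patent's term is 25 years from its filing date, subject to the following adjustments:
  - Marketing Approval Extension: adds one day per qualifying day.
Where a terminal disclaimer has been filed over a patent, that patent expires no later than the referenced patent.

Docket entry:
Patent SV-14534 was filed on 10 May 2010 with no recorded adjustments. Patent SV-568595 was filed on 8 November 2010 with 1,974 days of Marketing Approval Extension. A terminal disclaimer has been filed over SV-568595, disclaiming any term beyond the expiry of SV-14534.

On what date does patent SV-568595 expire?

Natural term of SV-568595:
  Base: filing + 25 years → 8 November 2035.
  Marketing Approval Extension: +1974 days → 4 April 2041.
Expiry of referenced patent SV-14534:
  Base: filing + 25 years → 10 May 2035.
Terminal disclaimer: SV-568595 expires on the earlier of 4 April 2041 and 10 May 2035.

May 10, 2035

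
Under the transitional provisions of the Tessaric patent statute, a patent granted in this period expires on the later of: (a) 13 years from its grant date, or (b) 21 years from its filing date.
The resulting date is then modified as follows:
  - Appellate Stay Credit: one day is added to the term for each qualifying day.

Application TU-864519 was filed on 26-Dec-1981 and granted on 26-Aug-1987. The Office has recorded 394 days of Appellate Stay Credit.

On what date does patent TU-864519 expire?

January 24, 2004

(a) grant + 13 years → 26 August 2000.
(b) filing + 21 years → 26 December 2002.
Later of the two: 26 December 2002.
Appellate Stay Credit: +394 days → 24 January 2004.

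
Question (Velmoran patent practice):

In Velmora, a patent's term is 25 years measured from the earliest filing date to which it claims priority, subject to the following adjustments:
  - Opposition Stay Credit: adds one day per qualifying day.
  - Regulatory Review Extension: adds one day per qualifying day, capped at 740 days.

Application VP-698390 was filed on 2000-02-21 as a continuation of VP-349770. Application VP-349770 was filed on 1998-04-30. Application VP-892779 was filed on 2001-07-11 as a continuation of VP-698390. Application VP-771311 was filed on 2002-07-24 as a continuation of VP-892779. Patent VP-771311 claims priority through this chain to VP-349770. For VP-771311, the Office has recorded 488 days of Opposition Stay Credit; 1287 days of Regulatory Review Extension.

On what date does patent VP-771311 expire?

September 9, 2026

Earliest priority filing: 30 April 1998.
Base term: 30 April 1998 + 25 years → 30 April 2023.
Opposition Stay Credit: +488 days → 30 August 2024.
Regulatory Review Extension: 1287 days claimed exceeds the 740-day cap, so +740 days → 9 September 2026.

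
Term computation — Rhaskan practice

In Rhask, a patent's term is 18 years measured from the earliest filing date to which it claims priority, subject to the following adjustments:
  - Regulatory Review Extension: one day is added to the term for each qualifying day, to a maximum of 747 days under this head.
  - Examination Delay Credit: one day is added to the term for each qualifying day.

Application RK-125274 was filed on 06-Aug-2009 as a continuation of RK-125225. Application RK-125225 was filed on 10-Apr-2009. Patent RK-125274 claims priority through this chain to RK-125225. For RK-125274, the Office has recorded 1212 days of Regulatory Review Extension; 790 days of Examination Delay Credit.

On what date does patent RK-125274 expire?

Earliest priority filing: 10 April 2009.
Base term: 10 April 2009 + 18 years → 10 April 2027.
Regulatory Review Extension: 1212 days claimed exceeds the 747-day cap, so +747 days → 26 April 2029.
Examination Delay Credit: +790 days → 25 June 2031.

2031-06-25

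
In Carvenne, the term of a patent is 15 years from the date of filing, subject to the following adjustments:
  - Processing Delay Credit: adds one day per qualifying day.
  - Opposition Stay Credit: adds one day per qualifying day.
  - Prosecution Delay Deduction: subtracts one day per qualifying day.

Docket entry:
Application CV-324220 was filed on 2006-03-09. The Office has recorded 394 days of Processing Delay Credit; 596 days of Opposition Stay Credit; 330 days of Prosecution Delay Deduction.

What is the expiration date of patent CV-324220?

Base term: filing date + 15 years → 9 March 2021.
Processing Delay Credit: +394 days → 7 April 2022.
Opposition Stay Credit: +596 days → 24 November 2023.
Prosecution Delay Deduction: −330 days → 29 December 2022.

2022-12-29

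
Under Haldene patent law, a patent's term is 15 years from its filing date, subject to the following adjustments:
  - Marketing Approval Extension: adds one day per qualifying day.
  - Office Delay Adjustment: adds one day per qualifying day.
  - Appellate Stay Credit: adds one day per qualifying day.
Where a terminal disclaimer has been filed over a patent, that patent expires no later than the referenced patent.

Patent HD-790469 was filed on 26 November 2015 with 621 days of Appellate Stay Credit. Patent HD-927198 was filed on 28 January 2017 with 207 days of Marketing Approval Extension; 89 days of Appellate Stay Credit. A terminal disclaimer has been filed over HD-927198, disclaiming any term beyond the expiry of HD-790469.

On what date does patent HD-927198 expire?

Natural term of HD-927198:
  Base: filing + 15 years → 28 January 2032.
  Marketing Approval Extension: +207 days → 22 August 2032.
  Appellate Stay Credit: +89 days → 19 November 2032.
Expiry of referenced patent HD-790469:
  Base: filing + 15 years → 26 November 2030.
  Appellate Stay Credit: +621 days → 8 August 2032.
Terminal disclaimer: HD-927198 expires on the earlier of 19 November 2032 and 8 August 2032.

August 8, 2032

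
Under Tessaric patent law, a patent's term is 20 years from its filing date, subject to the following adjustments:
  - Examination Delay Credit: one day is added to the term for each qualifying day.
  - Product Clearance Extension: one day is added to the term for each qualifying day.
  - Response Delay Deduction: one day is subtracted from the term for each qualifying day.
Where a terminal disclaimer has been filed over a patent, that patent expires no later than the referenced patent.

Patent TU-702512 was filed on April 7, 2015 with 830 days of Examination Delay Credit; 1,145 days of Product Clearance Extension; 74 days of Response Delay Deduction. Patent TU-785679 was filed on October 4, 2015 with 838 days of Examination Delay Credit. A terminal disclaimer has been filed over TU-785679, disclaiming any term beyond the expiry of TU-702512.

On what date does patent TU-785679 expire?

2038-01-19

Natural term of TU-785679:
  Base: filing + 20 years → 4 October 2035.
  Examination Delay Credit: +838 days → 19 January 2038.
Expiry of referenced patent TU-702512:
  Base: filing + 20 years → 7 April 2035.
  Examination Delay Credit: +830 days → 15 July 2037.
  Product Clearance Extension: +1145 days → 2 September 2040.
  Response Delay Deduction: −74 days → 20 June 2040.
Terminal disclaimer: TU-785679 expires on the earlier of 19 January 2038 and 20 June 2040.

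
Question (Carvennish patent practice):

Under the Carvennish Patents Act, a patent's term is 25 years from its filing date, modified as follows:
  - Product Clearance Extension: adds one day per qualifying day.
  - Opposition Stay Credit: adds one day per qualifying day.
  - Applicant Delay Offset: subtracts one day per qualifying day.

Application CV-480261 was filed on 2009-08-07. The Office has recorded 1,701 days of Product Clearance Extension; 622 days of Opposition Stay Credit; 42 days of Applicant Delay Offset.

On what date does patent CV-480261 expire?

Base term: filing date + 25 years → 7 August 2034.
Product Clearance Extension: +1701 days → 4 April 2039.
Opposition Stay Credit: +622 days → 16 December 2040.
Applicant Delay Offset: −42 days → 4 November 2040.

November 4, 2040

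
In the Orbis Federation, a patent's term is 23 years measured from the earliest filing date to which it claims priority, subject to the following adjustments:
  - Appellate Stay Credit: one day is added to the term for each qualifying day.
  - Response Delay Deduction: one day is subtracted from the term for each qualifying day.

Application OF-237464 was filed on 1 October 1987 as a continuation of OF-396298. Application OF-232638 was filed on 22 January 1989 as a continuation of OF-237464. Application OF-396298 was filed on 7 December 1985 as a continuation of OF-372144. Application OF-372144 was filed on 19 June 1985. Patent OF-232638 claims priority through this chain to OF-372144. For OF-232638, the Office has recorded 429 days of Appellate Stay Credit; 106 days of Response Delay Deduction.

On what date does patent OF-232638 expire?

Earliest priority filing: 19 June 1985.
Base term: 19 June 1985 + 23 years → 19 June 2008.
Appellate Stay Credit: +429 days → 22 August 2009.
Response Delay Deduction: −106 days → 8 May 2009.

May 8, 2009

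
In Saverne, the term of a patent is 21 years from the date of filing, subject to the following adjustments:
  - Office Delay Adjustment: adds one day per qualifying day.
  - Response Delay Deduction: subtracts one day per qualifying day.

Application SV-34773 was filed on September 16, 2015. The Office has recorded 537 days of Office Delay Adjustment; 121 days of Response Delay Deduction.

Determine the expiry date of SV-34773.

2037-11-06

Base term: filing date + 21 years → 16 September 2036.
Office Delay Adjustment: +537 days → 7 March 2038.
Response Delay Deduction: −121 days → 6 November 2037.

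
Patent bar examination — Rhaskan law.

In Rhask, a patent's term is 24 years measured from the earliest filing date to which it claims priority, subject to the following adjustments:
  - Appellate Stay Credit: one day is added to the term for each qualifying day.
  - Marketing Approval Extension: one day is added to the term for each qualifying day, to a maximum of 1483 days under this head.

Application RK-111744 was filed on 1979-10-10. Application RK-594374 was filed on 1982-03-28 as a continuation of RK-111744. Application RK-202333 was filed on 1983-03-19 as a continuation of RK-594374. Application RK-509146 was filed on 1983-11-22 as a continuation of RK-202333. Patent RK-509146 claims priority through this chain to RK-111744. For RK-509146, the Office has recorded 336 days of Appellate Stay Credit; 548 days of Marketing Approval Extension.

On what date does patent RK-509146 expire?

2006-03-12

Earliest priority filing: 10 October 1979.
Base term: 10 October 1979 + 24 years → 10 October 2003.
Appellate Stay Credit: +336 days → 10 September 2004.
Marketing Approval Extension: 548 days (within the 1483-day cap) → +548 days → 12 March 2006.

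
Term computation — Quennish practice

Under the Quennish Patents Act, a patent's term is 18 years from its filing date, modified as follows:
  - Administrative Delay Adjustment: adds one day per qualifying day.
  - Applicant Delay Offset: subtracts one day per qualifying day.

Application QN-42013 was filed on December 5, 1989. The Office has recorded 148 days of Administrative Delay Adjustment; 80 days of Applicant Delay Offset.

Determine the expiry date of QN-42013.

Base term: filing date + 18 years → 5 December 2007.
Administrative Delay Adjustment: +148 days → 1 May 2008.
Applicant Delay Offset: −80 days → 11 February 2008.

February 11, 2008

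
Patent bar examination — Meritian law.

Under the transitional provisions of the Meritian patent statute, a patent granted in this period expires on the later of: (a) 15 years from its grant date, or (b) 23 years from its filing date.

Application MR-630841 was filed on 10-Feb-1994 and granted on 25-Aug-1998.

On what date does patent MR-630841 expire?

(a) grant + 15 years → 25 August 2013.
(b) filing + 23 years → 10 February 2017.
Later of the two: 10 February 2017.

2017-02-10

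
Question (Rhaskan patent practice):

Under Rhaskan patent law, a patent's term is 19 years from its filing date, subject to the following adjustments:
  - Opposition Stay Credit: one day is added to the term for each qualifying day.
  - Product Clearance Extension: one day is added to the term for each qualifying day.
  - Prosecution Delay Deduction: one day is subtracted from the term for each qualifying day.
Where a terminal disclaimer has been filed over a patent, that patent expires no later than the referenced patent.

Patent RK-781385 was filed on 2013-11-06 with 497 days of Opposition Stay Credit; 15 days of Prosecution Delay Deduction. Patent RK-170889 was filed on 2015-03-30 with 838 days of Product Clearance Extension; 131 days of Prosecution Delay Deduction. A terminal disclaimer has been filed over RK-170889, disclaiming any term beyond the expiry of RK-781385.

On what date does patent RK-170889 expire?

Natural term of RK-170889:
  Base: filing + 19 years → 30 March 2034.
  Product Clearance Extension: +838 days → 15 July 2036.
  Prosecution Delay Deduction: −131 days → 6 March 2036.
Expiry of referenced patent RK-781385:
  Base: filing + 19 years → 6 November 2032.
  Opposition Stay Credit: +497 days → 18 March 2034.
  Prosecution Delay Deduction: −15 days → 3 March 2034.
Terminal disclaimer: RK-170889 expires on the earlier of 6 March 2036 and 3 March 2034.

2034-03-03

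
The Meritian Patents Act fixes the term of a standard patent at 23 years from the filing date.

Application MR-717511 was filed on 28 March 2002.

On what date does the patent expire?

Filing date + 23 years → 28 March 2025.

2025-03-28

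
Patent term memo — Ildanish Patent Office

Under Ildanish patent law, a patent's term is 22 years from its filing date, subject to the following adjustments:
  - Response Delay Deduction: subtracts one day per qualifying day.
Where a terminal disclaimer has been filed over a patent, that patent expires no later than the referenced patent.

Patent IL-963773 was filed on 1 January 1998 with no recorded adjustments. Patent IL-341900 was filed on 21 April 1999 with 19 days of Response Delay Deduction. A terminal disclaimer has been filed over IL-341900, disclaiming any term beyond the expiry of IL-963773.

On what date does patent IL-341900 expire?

Natural term of IL-341900:
  Base: filing + 22 years → 21 April 2021.
  Response Delay Deduction: −19 days → 2 April 2021.
Expiry of referenced patent IL-963773:
  Base: filing + 22 years → 1 January 2020.
Terminal disclaimer: IL-341900 expires on the earlier of 2 April 2021 and 1 January 2020.

2020-01-01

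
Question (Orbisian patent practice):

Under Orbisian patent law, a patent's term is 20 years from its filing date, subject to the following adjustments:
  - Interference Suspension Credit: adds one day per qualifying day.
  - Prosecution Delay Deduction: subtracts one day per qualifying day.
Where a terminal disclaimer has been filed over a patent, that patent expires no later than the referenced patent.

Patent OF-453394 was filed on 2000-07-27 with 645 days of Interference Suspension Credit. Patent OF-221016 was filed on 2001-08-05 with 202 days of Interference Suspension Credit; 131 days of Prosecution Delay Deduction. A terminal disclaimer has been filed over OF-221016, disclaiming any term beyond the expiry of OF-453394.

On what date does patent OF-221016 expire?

Natural term of OF-221016:
  Base: filing + 20 years → 5 August 2021.
  Interference Suspension Credit: +202 days → 23 February 2022.
  Prosecution Delay Deduction: −131 days → 15 October 2021.
Expiry of referenced patent OF-453394:
  Base: filing + 20 years → 27 July 2020.
  Interference Suspension Credit: +645 days → 3 May 2022.
Terminal disclaimer: OF-221016 expires on the earlier of 15 October 2021 and 3 May 2022.

October 15, 2021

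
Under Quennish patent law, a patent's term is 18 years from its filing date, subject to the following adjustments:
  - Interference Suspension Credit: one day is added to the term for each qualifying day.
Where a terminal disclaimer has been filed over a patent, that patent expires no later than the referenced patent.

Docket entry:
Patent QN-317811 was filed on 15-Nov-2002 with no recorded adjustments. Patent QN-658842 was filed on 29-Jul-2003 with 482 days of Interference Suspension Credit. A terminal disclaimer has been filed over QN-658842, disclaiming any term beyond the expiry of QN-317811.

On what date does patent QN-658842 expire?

Natural term of QN-658842:
  Base: filing + 18 years → 29 July 2021.
  Interference Suspension Credit: +482 days → 23 November 2022.
Expiry of referenced patent QN-317811:
  Base: filing + 18 years → 15 November 2020.
Terminal disclaimer: QN-658842 expires on the earlier of 23 November 2022 and 15 November 2020.

November 15, 2020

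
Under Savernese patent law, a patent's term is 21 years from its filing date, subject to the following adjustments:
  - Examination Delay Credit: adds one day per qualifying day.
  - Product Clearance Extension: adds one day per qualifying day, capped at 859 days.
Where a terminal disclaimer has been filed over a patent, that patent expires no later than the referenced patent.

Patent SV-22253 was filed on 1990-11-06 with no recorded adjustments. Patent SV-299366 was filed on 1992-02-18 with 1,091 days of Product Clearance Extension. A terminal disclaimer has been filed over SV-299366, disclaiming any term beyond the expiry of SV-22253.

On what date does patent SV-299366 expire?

2011-11-06

Natural term of SV-299366:
  Base: filing + 21 years → 18 February 2013.
  Product Clearance Extension: 1091 days claimed exceeds the 859-day cap, so +859 days → 27 June 2015.
Expiry of referenced patent SV-22253:
  Base: filing + 21 years → 6 November 2011.
Terminal disclaimer: SV-299366 expires on the earlier of 27 June 2015 and 6 November 2011.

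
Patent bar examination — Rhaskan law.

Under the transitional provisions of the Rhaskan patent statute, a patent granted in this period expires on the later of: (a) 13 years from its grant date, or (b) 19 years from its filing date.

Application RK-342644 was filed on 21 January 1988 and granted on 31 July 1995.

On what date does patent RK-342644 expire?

(a) grant + 13 years → 31 July 2008.
(b) filing + 19 years → 21 January 2007.
Later of the two: 31 July 2008.

2008-07-31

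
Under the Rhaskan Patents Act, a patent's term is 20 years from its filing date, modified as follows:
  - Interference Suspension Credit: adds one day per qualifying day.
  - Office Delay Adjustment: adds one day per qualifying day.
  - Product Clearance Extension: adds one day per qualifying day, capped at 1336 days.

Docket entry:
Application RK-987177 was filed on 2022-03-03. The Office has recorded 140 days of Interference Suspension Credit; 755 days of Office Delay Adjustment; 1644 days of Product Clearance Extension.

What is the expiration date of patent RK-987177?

Base term: filing date + 20 years → 3 March 2042.
Interference Suspension Credit: +140 days → 21 July 2042.
Office Delay Adjustment: +755 days → 14 August 2044.
Product Clearance Extension: 1644 days claimed exceeds the 1336-day cap, so +1336 days → 11 April 2048.

2048-04-11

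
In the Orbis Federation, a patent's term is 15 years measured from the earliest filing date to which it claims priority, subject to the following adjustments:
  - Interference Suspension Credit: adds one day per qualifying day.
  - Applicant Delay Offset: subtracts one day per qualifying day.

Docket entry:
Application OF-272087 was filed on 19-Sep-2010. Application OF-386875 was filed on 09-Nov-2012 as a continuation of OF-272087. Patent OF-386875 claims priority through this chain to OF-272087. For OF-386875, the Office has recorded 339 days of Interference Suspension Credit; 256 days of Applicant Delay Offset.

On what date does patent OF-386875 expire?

Earliest priority filing: 19 September 2010.
Base term: 19 September 2010 + 15 years → 19 September 2025.
Interference Suspension Credit: +339 days → 24 August 2026.
Applicant Delay Offset: −256 days → 11 December 2025.

December 11, 2025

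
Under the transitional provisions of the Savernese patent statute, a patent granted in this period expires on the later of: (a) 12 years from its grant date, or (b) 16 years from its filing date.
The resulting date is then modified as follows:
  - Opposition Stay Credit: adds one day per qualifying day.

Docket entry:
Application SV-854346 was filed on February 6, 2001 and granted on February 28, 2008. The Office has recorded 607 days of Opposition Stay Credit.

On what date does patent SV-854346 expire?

2021-10-27

(a) grant + 12 years → 28 February 2020.
(b) filing + 16 years → 6 February 2017.
Later of the two: 28 February 2020.
Opposition Stay Credit: +607 days → 27 October 2021.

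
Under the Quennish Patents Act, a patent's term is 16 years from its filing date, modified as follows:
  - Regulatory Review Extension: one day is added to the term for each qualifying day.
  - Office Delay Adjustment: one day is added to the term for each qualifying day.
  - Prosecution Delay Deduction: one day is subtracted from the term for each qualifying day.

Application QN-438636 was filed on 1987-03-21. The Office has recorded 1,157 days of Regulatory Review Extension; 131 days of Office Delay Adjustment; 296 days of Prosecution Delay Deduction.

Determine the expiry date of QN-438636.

Base term: filing date + 16 years → 21 March 2003.
Regulatory Review Extension: +1157 days → 21 May 2006.
Office Delay Adjustment: +131 days → 29 September 2006.
Prosecution Delay Deduction: −296 days → 7 December 2005.

2005-12-07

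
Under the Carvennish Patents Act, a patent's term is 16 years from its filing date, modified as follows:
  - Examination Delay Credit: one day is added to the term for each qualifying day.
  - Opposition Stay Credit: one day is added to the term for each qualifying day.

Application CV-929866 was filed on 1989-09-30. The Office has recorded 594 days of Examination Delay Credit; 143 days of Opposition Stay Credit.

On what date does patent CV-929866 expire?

2007-10-07

Base term: filing date + 16 years → 30 September 2005.
Examination Delay Credit: +594 days → 17 May 2007.
Opposition Stay Credit: +143 days → 7 October 2007.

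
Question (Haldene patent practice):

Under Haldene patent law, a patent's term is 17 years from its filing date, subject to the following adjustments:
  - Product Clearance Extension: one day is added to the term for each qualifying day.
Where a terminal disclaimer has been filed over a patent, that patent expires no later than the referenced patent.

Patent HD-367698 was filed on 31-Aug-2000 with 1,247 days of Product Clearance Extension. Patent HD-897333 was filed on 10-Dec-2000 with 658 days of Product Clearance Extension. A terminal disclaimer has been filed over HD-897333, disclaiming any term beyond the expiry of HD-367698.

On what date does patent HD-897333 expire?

2019-09-29

Natural term of HD-897333:
  Base: filing + 17 years → 10 December 2017.
  Product Clearance Extension: +658 days → 29 September 2019.
Expiry of referenced patent HD-367698:
  Base: filing + 17 years → 31 August 2017.
  Product Clearance Extension: +1247 days → 29 January 2021.
Terminal disclaimer: HD-897333 expires on the earlier of 29 September 2019 and 29 January 2021.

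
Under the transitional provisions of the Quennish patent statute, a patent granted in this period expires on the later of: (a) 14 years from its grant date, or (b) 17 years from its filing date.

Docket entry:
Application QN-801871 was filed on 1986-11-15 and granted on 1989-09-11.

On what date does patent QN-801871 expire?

(a) grant + 14 years → 11 September 2003.
(b) filing + 17 years → 15 November 2003.
Later of the two: 15 November 2003.

November 15, 2003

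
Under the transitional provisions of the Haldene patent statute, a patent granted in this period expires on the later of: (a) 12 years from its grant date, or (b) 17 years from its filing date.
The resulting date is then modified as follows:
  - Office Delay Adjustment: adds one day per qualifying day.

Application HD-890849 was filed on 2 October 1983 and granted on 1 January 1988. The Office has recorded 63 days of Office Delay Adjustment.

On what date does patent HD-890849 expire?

(a) grant + 12 years → 1 January 2000.
(b) filing + 17 years → 2 October 2000.
Later of the two: 2 October 2000.
Office Delay Adjustment: +63 days → 4 December 2000.

December 4, 2000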